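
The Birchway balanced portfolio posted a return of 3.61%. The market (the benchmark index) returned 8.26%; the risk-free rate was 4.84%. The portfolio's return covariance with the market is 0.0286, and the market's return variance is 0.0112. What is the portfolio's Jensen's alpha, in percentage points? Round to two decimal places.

-9.96

β = Cov / Var = 0.0286 / 0.0112 = 2.5536
E[R] = Rf + β(Rm − Rf) = 4.84% + 2.5536 × (8.26% − 4.84%) = 13.5733%
α = Rp − E[R] = 3.61% − 13.5733% = -9.9633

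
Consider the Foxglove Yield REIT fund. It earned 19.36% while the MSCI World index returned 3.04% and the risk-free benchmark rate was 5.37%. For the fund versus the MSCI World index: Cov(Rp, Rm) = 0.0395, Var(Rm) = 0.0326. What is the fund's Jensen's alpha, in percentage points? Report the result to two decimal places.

16.81

β = Cov / Var = 0.0395 / 0.0326 = 1.2117
E[R] = Rf + β(Rm − Rf) = 5.37% + 1.2117 × (3.04% − 5.37%) = 2.5467%
α = Rp − E[R] = 19.36% − 2.5467% = 16.8133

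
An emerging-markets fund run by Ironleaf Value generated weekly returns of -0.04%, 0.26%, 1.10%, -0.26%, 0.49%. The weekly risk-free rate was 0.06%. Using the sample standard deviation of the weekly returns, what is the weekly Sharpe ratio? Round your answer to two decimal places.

μ = (-0.04 + 0.26 + 1.1 − 0.26 + 0.49) / 5 = 1.550 / 5 = 0.3100%
Sample std dev = √[1.1064 / 4] = 0.5259%
Sharpe = (μ − rf) / σ = (0.3100 − 0.06) / 0.5259 = 0.2500 / 0.5259 = 0.4754

0.48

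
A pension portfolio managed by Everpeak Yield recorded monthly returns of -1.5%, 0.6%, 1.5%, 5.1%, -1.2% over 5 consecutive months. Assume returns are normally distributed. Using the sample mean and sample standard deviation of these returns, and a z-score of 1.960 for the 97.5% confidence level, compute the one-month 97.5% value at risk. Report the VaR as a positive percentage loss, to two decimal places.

4.31

r̄ = (-1.5 + 0.6 + 1.5 + 5.1 − 1.2) / 5 = 0.9000%
Σ(r − r̄)² = 28.2600; sample σ = √(28.2600/4) = 2.6580%
VaR = −(r̄ − z·σ) = −(0.9000 − 1.960 × 2.6580) = −(-4.3097) = 4.3097%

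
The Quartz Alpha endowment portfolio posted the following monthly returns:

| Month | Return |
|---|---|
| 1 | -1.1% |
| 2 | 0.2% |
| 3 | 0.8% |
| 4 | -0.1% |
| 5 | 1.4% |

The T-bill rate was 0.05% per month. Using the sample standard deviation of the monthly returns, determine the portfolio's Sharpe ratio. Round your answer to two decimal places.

Mean return r̄ = 1.20 / 5 = 0.2400%
Sample std dev = √[3.5720 / 4] = 0.9450%
Sharpe = (r̄ − rf) / σ = (0.2400 − 0.05) / 0.9450 = 0.1900 / 0.9450 = 0.2011

0.20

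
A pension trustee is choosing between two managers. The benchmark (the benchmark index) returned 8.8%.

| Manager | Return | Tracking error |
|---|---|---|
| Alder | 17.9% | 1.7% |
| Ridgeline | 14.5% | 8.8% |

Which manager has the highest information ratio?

Alder

Alder: IR = (17.9% − 8.8%) / 1.7% = 5.353
Ridgeline: IR = (14.5% − 8.8%) / 8.8% = 0.648
Highest: Alder (5.353).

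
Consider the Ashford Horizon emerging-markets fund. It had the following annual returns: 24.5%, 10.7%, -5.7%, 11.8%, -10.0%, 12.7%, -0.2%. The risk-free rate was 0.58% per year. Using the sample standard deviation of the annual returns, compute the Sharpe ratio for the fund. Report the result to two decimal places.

μ = (24.5 + 10.7 − 5.7 + 11.8 − 10 + 12.7 − 0.2) / 7 = 43.80 / 7 = 6.2571%
Sample std dev = √[873.7371 / 6] = 12.0674%
Sharpe = (μ − rf) / σ = (6.2571 − 0.58) / 12.0674 = 5.6771 / 12.0674 = 0.4704

0.47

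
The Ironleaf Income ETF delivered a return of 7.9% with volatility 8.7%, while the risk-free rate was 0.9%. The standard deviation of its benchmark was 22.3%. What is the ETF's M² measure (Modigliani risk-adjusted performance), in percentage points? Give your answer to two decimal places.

Sharpe = (Rp − Rf) / σp = (7.9% − 0.9%) / 8.7% = 0.8046
M² = Rf + Sharpe × σm = 0.9% + 0.8046 × 22.3% = 18.8426%

18.84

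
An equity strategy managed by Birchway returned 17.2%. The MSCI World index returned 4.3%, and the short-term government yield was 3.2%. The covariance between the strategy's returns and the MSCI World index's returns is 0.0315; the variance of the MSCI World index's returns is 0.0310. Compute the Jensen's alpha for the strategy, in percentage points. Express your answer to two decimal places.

β = Cov / Var = 0.0315 / 0.0310 = 1.0161
E[R] = Rf + β(Rm − Rf) = 3.2% + 1.0161 × (4.3% − 3.2%) = 4.3177%
α = Rp − E[R] = 17.2% − 4.3177% = 12.8823

12.88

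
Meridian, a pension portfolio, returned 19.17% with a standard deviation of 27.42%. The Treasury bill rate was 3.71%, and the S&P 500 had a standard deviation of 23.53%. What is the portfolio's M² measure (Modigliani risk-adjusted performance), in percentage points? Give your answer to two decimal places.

Sharpe = (Rp − Rf) / σp = (19.17% − 3.71%) / 27.42% = 0.5638
M² = Rf + Sharpe × σm = 3.71% + 0.5638 × 23.53% = 16.9762%

16.98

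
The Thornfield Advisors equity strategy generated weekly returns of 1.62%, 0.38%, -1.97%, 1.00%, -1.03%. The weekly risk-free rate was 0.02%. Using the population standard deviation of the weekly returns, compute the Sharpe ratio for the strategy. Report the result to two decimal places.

Mean return r̄ = 0.000 / 5 = 0.0000%
Σ(r − r̄)² = 8.7106; population σ = √(8.7106/5) = 1.3199%
Sharpe = (r̄ − rf) / σ = (0.0000 − 0.02) / 1.3199 = -0.0200 / 1.3199 = -0.0152

-0.02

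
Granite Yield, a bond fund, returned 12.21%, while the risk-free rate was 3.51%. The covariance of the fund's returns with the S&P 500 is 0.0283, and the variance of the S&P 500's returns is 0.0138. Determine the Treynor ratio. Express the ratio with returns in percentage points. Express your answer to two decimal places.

β = Cov / Var = 0.0283 / 0.0138 = 2.0507
Treynor = (Rp − Rf) / β = (12.21% − 3.51%) / 2.0507 = 8.70 / 2.0507 = 4.2425

4.24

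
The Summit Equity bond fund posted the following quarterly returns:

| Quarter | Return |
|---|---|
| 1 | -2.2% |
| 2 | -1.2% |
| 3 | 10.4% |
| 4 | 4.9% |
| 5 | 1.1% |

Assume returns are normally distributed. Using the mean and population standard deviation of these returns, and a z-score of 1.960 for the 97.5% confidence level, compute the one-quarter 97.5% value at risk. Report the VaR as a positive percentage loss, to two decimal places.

μ = (-2.2 − 1.2 + 10.4 + 4.9 + 1.1) / 5 = 13.00 / 5 = 2.6000%
Σ(r − μ)² = (-2.2 − 2.6000)² + (-1.2 − 2.6000)² + (10.4 − 2.6000)² + … = 105.8600
σ = √[105.8600 / 5] = 4.6013%
VaR = −(μ − z·σ) = −(2.6000 − 1.960 × 4.6013) = −(-6.4185) = 6.4185%

6.42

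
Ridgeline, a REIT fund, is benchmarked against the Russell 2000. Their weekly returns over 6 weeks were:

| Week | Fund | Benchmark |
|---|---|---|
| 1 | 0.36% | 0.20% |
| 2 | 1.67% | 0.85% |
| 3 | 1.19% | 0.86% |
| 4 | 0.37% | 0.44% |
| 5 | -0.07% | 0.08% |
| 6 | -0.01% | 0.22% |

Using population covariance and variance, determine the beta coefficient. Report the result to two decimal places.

1.93

r̄p = 0.5850%,  r̄m = 0.4417%
Cov = Σ(rp − r̄p)(rm − r̄m) / 6 = 0.1866
Var(rm) = Σ(rm − r̄m)² / 6 = 0.0967
β = Cov / Var = 0.1866 / 0.0967 = 1.9297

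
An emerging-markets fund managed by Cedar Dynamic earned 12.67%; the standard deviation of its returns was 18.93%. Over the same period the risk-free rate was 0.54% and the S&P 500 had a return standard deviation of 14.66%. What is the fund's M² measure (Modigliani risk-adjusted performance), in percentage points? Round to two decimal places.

Sharpe = (Rp − Rf) / σp = (12.67% − 0.54%) / 18.93% = 0.6408
M² = Rf + Sharpe × σm = 0.54% + 0.6408 × 14.66% = 9.9341%

9.93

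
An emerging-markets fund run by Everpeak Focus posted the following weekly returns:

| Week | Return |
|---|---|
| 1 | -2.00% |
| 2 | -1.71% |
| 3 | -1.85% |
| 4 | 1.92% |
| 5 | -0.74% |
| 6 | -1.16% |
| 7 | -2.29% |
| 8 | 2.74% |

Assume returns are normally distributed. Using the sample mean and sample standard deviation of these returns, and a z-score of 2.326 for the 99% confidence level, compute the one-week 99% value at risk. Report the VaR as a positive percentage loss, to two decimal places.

r̄ = (-2 − 1.71 − 1.85 + 1.92 − 0.74 − 1.16 − 2.29 + 2.74) / 8 = -5.090 / 8 = -0.6363%
Sample σ = √[Σ(r − r̄)² / 7] = √[25.4394 / 7] = √3.6342 = 1.9064%
VaR = −(r̄ − z·σ) = −(-0.6363 − 2.326 × 1.9064) = −(-5.0706) = 5.0706%

5.07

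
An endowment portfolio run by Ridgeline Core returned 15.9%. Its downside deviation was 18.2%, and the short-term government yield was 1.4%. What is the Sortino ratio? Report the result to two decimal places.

0.80

Sortino = (Rp − Rf) / σd = (15.9% − 1.4%) / 18.2% = 14.50% / 18.2% = 0.7967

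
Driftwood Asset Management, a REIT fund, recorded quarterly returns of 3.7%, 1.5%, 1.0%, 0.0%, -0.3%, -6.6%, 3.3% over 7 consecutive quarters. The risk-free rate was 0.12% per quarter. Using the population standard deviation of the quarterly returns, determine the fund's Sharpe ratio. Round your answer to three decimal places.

0.079

Mean return r̄ = 2.60 / 7 = 0.3714%
Σ(r − r̄)² = (3.7 − 0.3714)² + (1.5 − 0.3714)² + (1 − 0.3714)² + … = 70.5143
σ = √[70.5143 / 7] = 3.1739%
Sharpe = (r̄ − rf) / σ = (0.3714 − 0.12) / 3.1739 = 0.2514 / 3.1739 = 0.0792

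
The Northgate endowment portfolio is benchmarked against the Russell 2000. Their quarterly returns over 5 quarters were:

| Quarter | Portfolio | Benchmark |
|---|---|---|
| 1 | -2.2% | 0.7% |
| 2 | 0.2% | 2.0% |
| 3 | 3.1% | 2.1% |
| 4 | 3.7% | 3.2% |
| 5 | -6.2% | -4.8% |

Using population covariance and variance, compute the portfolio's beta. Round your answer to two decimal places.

r̄p = -0.2800%,  r̄m = 0.6400%
Cov = Σ(rp − r̄p)(rm − r̄m) / 5 = 9.5732
Var(rm) = Σ(rm − r̄m)² / 5 = 8.0264
β = Cov / Var = 9.5732 / 8.0264 = 1.1927

1.19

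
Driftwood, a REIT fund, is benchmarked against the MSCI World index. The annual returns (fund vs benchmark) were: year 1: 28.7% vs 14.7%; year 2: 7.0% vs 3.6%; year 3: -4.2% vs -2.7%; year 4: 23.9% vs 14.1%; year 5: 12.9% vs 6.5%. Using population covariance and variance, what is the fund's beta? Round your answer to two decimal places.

r̄p = 13.6600%,  r̄m = 7.2400%
Cov = Σ(rp − r̄p)(rm − r̄m) / 5 = 76.9556
Var(rm) = Σ(rm − r̄m)² / 5 = 43.0624
β = Cov / Var = 76.9556 / 43.0624 = 1.7871

1.79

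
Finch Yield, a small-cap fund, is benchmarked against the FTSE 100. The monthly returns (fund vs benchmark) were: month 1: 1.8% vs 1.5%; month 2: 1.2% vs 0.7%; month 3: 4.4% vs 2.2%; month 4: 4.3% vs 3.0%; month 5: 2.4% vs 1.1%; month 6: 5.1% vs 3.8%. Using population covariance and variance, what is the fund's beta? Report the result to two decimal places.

1.25

r̄p = 3.2000%,  r̄m = 2.0500%
Cov = Σ(rp − r̄p)(rm − r̄m) / 6 = 1.4633
Var(rm) = Σ(rm − r̄m)² / 6 = 1.1692
β = Cov / Var = 1.4633 / 1.1692 = 1.2515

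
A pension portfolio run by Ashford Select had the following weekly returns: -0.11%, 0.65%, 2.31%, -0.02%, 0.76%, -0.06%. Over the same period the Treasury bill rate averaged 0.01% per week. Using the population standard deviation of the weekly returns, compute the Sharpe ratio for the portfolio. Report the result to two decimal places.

0.69

r̄ = (-0.11 + 0.65 + 2.31 − 0.02 + 0.76 − 0.06) / 6 = 0.5883%
Population σ = √[Σ(r − r̄)² / 6] = √[4.2755 / 6] = √0.7126 = 0.8442%
Sharpe = (r̄ − rf) / σ = (0.5883 − 0.01) / 0.8442 = 0.5783 / 0.8442 = 0.6850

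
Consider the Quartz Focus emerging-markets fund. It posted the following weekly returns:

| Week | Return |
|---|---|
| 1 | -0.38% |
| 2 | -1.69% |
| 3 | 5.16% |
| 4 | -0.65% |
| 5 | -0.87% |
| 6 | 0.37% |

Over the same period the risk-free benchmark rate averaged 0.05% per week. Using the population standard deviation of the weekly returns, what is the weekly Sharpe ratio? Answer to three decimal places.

Mean return r̄ = 1.940 / 6 = 0.3233%
Population std dev = √[30.3151 / 6] = 2.2478%
Sharpe = (r̄ − rf) / σ = (0.3233 − 0.05) / 2.2478 = 0.2733 / 2.2478 = 0.1216

0.122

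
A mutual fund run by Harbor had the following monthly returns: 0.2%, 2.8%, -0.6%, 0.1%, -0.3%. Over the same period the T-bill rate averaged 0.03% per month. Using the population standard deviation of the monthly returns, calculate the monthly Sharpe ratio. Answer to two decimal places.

0.34

μ = (0.2 + 2.8 − 0.6 + 0.1 − 0.3) / 5 = 2.20 / 5 = 0.4400%
Σ(r − μ)² = (0.2 − 0.4400)² + (2.8 − 0.4400)² + … = 7.3720
σ = √[7.3720 / 5] = 1.2142%
Sharpe = (μ − rf) / σ = (0.4400 − 0.03) / 1.2142 = 0.4100 / 1.2142 = 0.3377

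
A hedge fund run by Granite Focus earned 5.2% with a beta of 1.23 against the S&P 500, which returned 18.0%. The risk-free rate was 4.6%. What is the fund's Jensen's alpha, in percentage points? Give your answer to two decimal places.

CAPM expected return = Rf + β(Rm − Rf) = 4.6% + 1.23 × (18.0% − 4.6%) = 4.6 + 1.23 × 13.40 = 21.0820%
Jensen's α = Rp − E[R] = 5.2% − 21.0820% = -15.8820

-15.88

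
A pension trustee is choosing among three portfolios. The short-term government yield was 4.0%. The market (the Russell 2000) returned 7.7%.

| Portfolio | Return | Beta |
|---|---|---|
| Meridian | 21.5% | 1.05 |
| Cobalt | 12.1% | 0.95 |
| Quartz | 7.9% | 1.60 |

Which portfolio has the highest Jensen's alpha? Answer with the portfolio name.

Meridian

Meridian: α = 21.5% − [4.0% + 1.05 × (7.7% − 4.0%)] = 13.615
Cobalt: α = 12.1% − [4.0% + 0.95 × (7.7% − 4.0%)] = 4.585
Quartz: α = 7.9% − [4.0% + 1.60 × (7.7% − 4.0%)] = -2.020
Highest: Meridian (13.615).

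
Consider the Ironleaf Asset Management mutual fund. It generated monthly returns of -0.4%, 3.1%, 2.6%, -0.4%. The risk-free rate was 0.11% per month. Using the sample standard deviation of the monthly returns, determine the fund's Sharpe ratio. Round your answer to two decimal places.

0.59

r̄ = (-0.4 + 3.1 + 2.6 − 0.4) / 4 = 1.2250%
Σ(r − r̄)² = 10.6875; sample σ = √(10.6875/3) = 1.8875%
Sharpe = (r̄ − rf) / σ = (1.2250 − 0.11) / 1.8875 = 1.1150 / 1.8875 = 0.5907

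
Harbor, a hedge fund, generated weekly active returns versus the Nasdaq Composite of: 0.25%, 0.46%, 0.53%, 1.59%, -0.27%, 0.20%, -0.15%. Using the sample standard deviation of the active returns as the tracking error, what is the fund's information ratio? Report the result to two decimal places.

Mean return μ = 2.610 / 7 = 0.3729%
Sample σ = √[Σ(r − μ)² / 6] = √[2.2453 / 6] = √0.3742 = 0.6117%
IR = μ / tracking error = 0.3729 / 0.6117 = 0.6096

0.61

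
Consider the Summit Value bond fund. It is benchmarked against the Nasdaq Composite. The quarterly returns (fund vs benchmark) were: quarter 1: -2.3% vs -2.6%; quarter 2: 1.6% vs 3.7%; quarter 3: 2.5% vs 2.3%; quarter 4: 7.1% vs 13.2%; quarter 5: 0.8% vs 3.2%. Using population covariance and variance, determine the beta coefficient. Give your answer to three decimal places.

r̄p = 1.9400%,  r̄m = 3.9600%
Cov = Σ(rp − r̄p)(rm − r̄m) / 5 = 15.1036
Var(rm) = Σ(rm − r̄m)² / 5 = 26.3624
β = Cov / Var = 15.1036 / 26.3624 = 0.5729

0.573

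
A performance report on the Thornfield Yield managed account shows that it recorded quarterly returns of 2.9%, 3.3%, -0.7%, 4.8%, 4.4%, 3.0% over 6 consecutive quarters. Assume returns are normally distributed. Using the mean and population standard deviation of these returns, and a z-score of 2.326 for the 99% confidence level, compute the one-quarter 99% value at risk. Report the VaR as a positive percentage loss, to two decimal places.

r̄ = (2.9 + 3.3 − 0.7 + 4.8 + 4.4 + 3) / 6 = 17.70 / 6 = 2.9500%
Σ(r − r̄)² = (2.9 − 2.9500)² + (3.3 − 2.9500)² + … = 18.9750
σ = √[18.9750 / 6] = 1.7783%
VaR = −(r̄ − z·σ) = −(2.9500 − 2.326 × 1.7783) = −(-1.1863) = 1.1863%

1.19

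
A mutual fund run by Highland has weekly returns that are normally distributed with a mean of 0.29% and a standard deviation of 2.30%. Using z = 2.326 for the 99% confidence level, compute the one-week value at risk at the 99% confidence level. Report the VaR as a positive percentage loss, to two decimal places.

5.06

VaR (as % loss) = −(μ − z·σ) = −(0.29% − 2.326 × 2.30%) = −(-5.0598%) = 5.0598%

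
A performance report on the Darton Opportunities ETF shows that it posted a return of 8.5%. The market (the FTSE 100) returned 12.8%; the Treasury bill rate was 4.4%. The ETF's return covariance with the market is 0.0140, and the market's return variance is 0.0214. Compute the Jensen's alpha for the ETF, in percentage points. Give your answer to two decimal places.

-1.40

β = Cov / Var = 0.0140 / 0.0214 = 0.6542
E[R] = Rf + β(Rm − Rf) = 4.4% + 0.6542 × (12.8% − 4.4%) = 9.8953%
α = Rp − E[R] = 8.5% − 9.8953% = -1.3953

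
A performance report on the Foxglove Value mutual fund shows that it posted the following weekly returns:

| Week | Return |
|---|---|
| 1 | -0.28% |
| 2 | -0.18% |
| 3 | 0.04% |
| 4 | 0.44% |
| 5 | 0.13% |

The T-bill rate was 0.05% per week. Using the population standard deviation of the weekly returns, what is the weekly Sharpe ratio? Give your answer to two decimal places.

r̄ = (-0.28 − 0.18 + 0.04 + 0.44 + 0.13) / 5 = 0.0300%
Σ(r − r̄)² = 0.3184; population σ = √(0.3184/5) = 0.2523%
Sharpe = (r̄ − rf) / σ = (0.0300 − 0.05) / 0.2523 = -0.0200 / 0.2523 = -0.0793

-0.08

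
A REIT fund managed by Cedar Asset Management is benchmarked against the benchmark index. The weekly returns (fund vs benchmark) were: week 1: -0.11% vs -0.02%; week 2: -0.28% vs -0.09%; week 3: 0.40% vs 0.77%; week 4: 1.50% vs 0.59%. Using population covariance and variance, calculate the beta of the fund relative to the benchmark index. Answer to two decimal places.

1.34

r̄p = 0.3775%,  r̄m = 0.3125%
Cov = Σ(rp − r̄p)(rm − r̄m) / 4 = 0.1871
Var(rm) = Σ(rm − r̄m)² / 4 = 0.1397
β = Cov / Var = 0.1871 / 0.1397 = 1.3393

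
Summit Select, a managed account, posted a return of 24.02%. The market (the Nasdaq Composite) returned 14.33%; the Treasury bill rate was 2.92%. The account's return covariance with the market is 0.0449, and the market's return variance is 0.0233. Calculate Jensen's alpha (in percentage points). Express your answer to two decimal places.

β = Cov / Var = 0.0449 / 0.0233 = 1.9270
E[R] = Rf + β(Rm − Rf) = 2.92% + 1.9270 × (14.33% − 2.92%) = 24.9071%
α = Rp − E[R] = 24.02% − 24.9071% = -0.8871

-0.89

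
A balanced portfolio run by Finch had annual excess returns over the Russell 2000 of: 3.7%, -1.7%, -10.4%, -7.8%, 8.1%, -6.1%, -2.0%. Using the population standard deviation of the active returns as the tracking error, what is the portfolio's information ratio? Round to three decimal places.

r̄ = (3.7 − 1.7 − 10.4 − 7.8 + 8.1 − 6.1 − 2) / 7 = -2.3143%
Σ(r − r̄)² = 254.9086; population σ = √(254.9086/7) = 6.0345%
IR = r̄ / tracking error = -2.3143 / 6.0345 = -0.3835

-0.384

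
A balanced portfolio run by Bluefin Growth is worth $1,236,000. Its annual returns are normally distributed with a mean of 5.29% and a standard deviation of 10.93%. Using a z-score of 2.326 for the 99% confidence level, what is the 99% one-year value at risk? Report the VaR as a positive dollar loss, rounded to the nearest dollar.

Return at the 99% tail: μ − z·σ = 5.29% − 2.326 × 10.93% = 5.29 − 25.42318 = -20.13318%
VaR = −(-20.13318%) × $1,236,000 = 20.13318% × $1,236,000 = $248,846

$248,846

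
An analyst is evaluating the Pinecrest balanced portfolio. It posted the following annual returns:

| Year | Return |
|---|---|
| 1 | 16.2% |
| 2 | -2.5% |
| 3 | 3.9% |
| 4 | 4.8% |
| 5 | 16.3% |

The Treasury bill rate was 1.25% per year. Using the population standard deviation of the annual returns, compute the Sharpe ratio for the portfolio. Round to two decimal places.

0.88

μ = (16.2 − 2.5 + 3.9 + 4.8 + 16.3) / 5 = 7.7400%
Σ(r − μ)² = 273.0920; population σ = √(273.0920/5) = 7.3904%
Sharpe = (μ − rf) / σ = (7.7400 − 1.25) / 7.3904 = 6.4900 / 7.3904 = 0.8782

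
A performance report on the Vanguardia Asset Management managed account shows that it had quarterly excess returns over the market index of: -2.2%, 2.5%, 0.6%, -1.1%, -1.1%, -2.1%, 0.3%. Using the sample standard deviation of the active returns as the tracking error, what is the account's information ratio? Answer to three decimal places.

μ = (-2.2 + 2.5 + 0.6 − 1.1 − 1.1 − 2.1 + 0.3) / 7 = -0.4429%
Σ(r − μ)² = (-2.2 − (-0.4429))² + (2.5 − (-0.4429))² + … = 16.9971
sample σ = √(16.9971 / 6) = √2.8329 = 1.6831%
IR = μ / tracking error = -0.4429 / 1.6831 = -0.2631

-0.263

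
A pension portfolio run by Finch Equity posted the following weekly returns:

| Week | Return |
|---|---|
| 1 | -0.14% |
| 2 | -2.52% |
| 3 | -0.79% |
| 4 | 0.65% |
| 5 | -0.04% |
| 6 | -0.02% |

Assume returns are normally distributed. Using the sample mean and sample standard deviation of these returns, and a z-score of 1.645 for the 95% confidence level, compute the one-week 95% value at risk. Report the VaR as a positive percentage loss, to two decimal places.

μ = (-0.14 − 2.52 − 0.79 + 0.65 − 0.04 − 0.02) / 6 = -0.4767%
Sample std dev = √[6.0553 / 5] = 1.1005%
VaR = −(μ − z·σ) = −(-0.4767 − 1.645 × 1.1005) = −(-2.2870) = 2.2870%

2.29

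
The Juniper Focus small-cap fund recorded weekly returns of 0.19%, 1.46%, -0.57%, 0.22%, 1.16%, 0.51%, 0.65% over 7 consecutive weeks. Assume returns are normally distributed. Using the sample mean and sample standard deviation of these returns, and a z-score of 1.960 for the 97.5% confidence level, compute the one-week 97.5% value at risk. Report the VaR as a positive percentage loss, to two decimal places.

0.80

Mean return r̄ = 3.620 / 7 = 0.5171%
Σ(r − r̄)² = (0.19 − 0.5171)² + (1.46 − 0.5171)² + … = 2.6971
σ = √[2.6971 / 6] = 0.6705%
VaR = −(r̄ − z·σ) = −(0.5171 − 1.960 × 0.6705) = −(-0.7971) = 0.7971%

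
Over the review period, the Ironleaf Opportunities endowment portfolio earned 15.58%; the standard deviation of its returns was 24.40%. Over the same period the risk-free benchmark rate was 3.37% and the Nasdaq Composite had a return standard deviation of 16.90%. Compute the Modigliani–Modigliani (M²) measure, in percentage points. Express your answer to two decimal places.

Sharpe = (Rp − Rf) / σp = (15.58% − 3.37%) / 24.40% = 0.5004
M² = Rf + Sharpe × σm = 3.37% + 0.5004 × 16.90% = 11.8268%

11.83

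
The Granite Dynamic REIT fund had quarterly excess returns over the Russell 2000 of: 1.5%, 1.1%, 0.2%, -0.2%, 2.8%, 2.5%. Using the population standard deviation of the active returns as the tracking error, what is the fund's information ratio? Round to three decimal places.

r̄ = (1.5 + 1.1 + 0.2 − 0.2 + 2.8 + 2.5) / 6 = 7.90 / 6 = 1.3167%
Population σ = √[Σ(r − r̄)² / 6] = √[7.2283 / 6] = √1.2047 = 1.0976%
IR = r̄ / tracking error = 1.3167 / 1.0976 = 1.1996

1.200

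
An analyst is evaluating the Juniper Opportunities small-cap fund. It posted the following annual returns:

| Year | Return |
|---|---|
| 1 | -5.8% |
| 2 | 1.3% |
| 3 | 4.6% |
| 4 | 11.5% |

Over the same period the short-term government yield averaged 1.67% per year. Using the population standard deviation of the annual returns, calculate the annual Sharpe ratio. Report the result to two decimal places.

0.20

μ = (-5.8 + 1.3 + 4.6 + 11.5) / 4 = 11.60 / 4 = 2.9000%
Σ(r − μ)² = 155.1000; population σ = √(155.1000/4) = 6.2270%
Sharpe = (μ − rf) / σ = (2.9000 − 1.67) / 6.2270 = 1.2300 / 6.2270 = 0.1975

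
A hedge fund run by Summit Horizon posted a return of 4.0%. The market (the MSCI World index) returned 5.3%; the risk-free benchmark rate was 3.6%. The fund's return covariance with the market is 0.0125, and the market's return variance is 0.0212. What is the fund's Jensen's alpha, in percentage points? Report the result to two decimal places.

-0.60

β = Cov / Var = 0.0125 / 0.0212 = 0.5896
E[R] = Rf + β(Rm − Rf) = 3.6% + 0.5896 × (5.3% − 3.6%) = 4.6023%
α = Rp − E[R] = 4.0% − 4.6023% = -0.6023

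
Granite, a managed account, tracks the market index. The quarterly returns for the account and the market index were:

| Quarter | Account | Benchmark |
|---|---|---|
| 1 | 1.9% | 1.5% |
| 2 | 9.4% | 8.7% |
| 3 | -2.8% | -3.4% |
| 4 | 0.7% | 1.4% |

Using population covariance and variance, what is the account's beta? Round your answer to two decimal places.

1.02

r̄p = 2.3000%,  r̄m = 2.0500%
Cov = Σ(rp − r̄p)(rm − r̄m) / 4 = 19.0675
Var(rm) = Σ(rm − r̄m)² / 4 = 18.6625
β = Cov / Var = 19.0675 / 18.6625 = 1.0217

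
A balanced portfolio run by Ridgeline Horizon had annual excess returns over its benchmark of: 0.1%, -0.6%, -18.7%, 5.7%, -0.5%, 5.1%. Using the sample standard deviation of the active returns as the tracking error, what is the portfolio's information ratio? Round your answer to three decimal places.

Mean return μ = -8.90 / 6 = -1.4833%
Sample std dev = √[395.6083 / 5] = 8.8950%
IR = μ / tracking error = -1.4833 / 8.8950 = -0.1668

-0.167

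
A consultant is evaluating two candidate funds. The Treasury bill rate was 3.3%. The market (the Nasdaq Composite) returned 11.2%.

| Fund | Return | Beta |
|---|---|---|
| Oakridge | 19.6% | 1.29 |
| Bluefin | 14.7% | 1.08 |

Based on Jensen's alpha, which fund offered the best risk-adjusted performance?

Oakridge

Oakridge: α = 19.6% − [3.3% + 1.29 × (11.2% − 3.3%)] = 6.109
Bluefin: α = 14.7% − [3.3% + 1.08 × (11.2% − 3.3%)] = 2.868
Highest: Oakridge (6.109).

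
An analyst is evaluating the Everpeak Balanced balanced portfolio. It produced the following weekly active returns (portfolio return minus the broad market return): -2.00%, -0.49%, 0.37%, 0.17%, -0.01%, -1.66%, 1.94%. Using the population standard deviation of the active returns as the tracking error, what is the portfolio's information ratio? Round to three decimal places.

Mean return r̄ = -1.680 / 7 = -0.2400%
Σ(r − r̄)² = 10.5220; population σ = √(10.5220/7) = 1.2260%
IR = r̄ / tracking error = -0.2400 / 1.2260 = -0.1958

-0.196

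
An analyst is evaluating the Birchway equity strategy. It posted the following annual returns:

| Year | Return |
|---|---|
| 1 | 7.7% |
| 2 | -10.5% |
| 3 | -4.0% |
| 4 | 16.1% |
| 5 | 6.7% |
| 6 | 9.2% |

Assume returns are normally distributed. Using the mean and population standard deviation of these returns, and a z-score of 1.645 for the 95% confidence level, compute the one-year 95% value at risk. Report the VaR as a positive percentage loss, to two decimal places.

10.34

r̄ = (7.7 − 10.5 − 4 + 16.1 + 6.7 + 9.2) / 6 = 4.2000%
Σ(r − r̄)² = (7.7 − 4.2000)² + (-10.5 − 4.2000)² + (-4 − 4.2000)² + … = 468.4400
σ = √[468.4400 / 6] = 8.8359%
VaR = −(r̄ − z·σ) = −(4.2000 − 1.645 × 8.8359) = −(-10.3351) = 10.3351%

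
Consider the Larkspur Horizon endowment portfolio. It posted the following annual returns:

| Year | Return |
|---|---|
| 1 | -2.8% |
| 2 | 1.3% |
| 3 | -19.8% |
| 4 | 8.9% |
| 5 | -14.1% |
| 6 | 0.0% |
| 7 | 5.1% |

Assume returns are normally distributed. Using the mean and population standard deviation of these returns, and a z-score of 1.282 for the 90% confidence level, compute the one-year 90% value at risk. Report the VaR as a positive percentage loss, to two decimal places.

15.32

μ = (-2.8 + 1.3 − 19.8 + 8.9 − 14.1 + 0 + 5.1) / 7 = -21.40 / 7 = -3.0571%
Population std dev = √[640.1771 / 7] = 9.5632%
VaR = −(μ − z·σ) = −(-3.0571 − 1.282 × 9.5632) = −(-15.3171) = 15.3171%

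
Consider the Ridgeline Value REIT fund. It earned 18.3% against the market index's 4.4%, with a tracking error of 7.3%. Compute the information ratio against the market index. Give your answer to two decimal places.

1.90

IR = (Rp − Rb) / TE = (18.3% − 4.4%) / 7.3% = 13.90% / 7.3% = 1.9041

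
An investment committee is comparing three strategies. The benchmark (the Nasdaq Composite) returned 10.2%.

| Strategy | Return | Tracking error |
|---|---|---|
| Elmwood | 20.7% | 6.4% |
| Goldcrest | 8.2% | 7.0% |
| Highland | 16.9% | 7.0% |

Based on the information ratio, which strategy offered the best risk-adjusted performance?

Elmwood

Elmwood: IR = (20.7% − 10.2%) / 6.4% = 1.641
Goldcrest: IR = (8.2% − 10.2%) / 7.0% = -0.286
Highland: IR = (16.9% − 10.2%) / 7.0% = 0.957
Highest: Elmwood (1.641).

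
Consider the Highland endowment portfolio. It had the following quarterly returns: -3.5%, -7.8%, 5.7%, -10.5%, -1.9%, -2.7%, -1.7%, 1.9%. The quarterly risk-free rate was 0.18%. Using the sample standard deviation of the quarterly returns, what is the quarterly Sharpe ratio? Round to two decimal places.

-0.54

r̄ = (-3.5 − 7.8 + 5.7 − 10.5 − 1.9 − 2.7 − 1.7 + 1.9) / 8 = -20.50 / 8 = -2.5625%
Σ(r − r̄)² = (-3.5 − (-2.5625))² + (-7.8 − (-2.5625))² + (5.7 − (-2.5625))² + … = 180.6988
sample σ = √(180.6988 / 7) = √25.8141 = 5.0808%
Sharpe = (r̄ − rf) / σ = (-2.5625 − 0.18) / 5.0808 = -2.7425 / 5.0808 = -0.5398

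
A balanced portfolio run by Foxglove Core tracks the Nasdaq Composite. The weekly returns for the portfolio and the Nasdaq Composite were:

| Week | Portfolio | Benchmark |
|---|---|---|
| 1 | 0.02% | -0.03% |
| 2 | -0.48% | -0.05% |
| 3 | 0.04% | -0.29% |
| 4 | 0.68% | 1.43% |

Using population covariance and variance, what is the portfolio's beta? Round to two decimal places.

0.49

r̄p = 0.0650%,  r̄m = 0.2650%
Cov = Σ(rp − r̄p)(rm − r̄m) / 4 = 0.2288
Var(rm) = Σ(rm − r̄m)² / 4 = 0.4629
β = Cov / Var = 0.2288 / 0.4629 = 0.4943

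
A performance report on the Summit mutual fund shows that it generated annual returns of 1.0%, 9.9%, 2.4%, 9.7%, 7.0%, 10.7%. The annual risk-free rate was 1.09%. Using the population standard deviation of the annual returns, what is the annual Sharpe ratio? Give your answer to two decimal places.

r̄ = (1 + 9.9 + 2.4 + 9.7 + 7 + 10.7) / 6 = 6.7833%
Population std dev = √[86.2683 / 6] = 3.7918%
Sharpe = (r̄ − rf) / σ = (6.7833 − 1.09) / 3.7918 = 5.6933 / 3.7918 = 1.5015

1.50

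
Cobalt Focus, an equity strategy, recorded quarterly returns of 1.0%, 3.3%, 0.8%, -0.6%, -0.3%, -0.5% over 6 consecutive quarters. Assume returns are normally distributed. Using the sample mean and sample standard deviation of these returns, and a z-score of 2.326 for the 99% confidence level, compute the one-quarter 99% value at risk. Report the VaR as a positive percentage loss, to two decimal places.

2.83

r̄ = (1 + 3.3 + 0.8 − 0.6 − 0.3 − 0.5) / 6 = 3.70 / 6 = 0.6167%
Sample std dev = √[10.9483 / 5] = 1.4797%
VaR = −(r̄ − z·σ) = −(0.6167 − 2.326 × 1.4797) = −(-2.8251) = 2.8251%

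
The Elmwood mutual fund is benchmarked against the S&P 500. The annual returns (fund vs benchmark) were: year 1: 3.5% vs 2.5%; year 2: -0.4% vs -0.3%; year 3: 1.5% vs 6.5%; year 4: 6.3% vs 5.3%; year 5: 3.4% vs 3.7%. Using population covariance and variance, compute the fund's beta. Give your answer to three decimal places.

0.504

r̄p = 2.8600%,  r̄m = 3.5400%
Cov = Σ(rp − r̄p)(rm − r̄m) / 5 = 2.7936
Var(rm) = Σ(rm − r̄m)² / 5 = 5.5424
β = Cov / Var = 2.7936 / 5.5424 = 0.5040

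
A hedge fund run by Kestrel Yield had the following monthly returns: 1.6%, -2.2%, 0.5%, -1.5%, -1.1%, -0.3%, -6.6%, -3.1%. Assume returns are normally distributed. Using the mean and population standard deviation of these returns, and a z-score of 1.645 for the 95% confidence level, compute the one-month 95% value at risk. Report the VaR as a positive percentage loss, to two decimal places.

r̄ = (1.6 − 2.2 + 0.5 − 1.5 − 1.1 − 0.3 − 6.6 − 3.1) / 8 = -12.70 / 8 = -1.5875%
Σ(r − r̄)² = (1.6 − (-1.5875))² + (-2.2 − (-1.5875))² + … = 44.2088
population σ = √(44.2088 / 8) = √5.5261 = 2.3508%
VaR = −(r̄ − z·σ) = −(-1.5875 − 1.645 × 2.3508) = −(-5.4546) = 5.4546%

5.45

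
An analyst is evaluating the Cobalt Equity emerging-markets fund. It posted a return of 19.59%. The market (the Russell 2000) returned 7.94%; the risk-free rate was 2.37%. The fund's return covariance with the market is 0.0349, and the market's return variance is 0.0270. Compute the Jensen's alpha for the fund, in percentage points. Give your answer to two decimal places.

10.02

β = Cov / Var = 0.0349 / 0.0270 = 1.2926
E[R] = Rf + β(Rm − Rf) = 2.37% + 1.2926 × (7.94% − 2.37%) = 9.5698%
α = Rp − E[R] = 19.59% − 9.5698% = 10.0202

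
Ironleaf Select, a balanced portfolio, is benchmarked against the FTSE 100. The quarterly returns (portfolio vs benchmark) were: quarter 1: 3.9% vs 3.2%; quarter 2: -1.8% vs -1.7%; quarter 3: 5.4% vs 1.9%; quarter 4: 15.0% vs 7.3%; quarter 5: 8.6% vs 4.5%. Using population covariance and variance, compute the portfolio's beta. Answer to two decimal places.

r̄p = 6.2200%,  r̄m = 3.0400%
Cov = Σ(rp − r̄p)(rm − r̄m) / 5 = 15.8912
Var(rm) = Σ(rm − r̄m)² / 5 = 8.8144
β = Cov / Var = 15.8912 / 8.8144 = 1.8029

1.80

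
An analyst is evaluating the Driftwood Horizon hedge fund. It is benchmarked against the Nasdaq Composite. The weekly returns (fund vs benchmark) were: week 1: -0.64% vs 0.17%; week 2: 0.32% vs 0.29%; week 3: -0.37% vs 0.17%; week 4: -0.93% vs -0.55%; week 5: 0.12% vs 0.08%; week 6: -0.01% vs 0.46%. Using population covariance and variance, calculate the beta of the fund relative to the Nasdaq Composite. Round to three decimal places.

0.992

r̄p = -0.2517%,  r̄m = 0.1033%
Cov = Σ(rp − r̄p)(rm − r̄m) / 6 = 0.0989
Var(rm) = Σ(rm − r̄m)² / 6 = 0.0997
β = Cov / Var = 0.0989 / 0.0997 = 0.9920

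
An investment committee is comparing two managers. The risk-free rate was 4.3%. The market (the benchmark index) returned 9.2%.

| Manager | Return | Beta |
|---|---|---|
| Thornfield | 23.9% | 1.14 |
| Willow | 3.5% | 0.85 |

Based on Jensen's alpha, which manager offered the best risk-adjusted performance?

Thornfield

Thornfield: α = 23.9% − [4.3% + 1.14 × (9.2% − 4.3%)] = 14.014
Willow: α = 3.5% − [4.3% + 0.85 × (9.2% − 4.3%)] = -4.965
Highest: Thornfield (14.014).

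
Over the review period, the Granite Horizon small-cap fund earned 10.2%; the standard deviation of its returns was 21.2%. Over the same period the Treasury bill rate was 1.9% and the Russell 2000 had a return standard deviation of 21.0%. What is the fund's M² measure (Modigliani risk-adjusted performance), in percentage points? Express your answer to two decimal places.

10.12

Sharpe = (Rp − Rf) / σp = (10.2% − 1.9%) / 21.2% = 0.3915
M² = Rf + Sharpe × σm = 1.9% + 0.3915 × 21.0% = 10.1215%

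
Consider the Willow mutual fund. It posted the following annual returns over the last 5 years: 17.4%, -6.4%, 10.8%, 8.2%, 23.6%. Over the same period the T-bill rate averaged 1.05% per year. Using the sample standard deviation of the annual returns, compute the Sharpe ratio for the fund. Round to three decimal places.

0.856

r̄ = (17.4 − 6.4 + 10.8 + 8.2 + 23.6) / 5 = 10.7200%
Sample std dev = √[509.9680 / 4] = 11.2912%
Sharpe = (r̄ − rf) / σ = (10.7200 − 1.05) / 11.2912 = 9.6700 / 11.2912 = 0.8564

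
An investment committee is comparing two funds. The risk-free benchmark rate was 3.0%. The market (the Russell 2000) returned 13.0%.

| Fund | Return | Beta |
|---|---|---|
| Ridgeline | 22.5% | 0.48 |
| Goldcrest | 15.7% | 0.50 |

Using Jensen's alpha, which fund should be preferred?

Ridgeline

Ridgeline: α = 22.5% − [3.0% + 0.48 × (13.0% − 3.0%)] = 14.700
Goldcrest: α = 15.7% − [3.0% + 0.50 × (13.0% − 3.0%)] = 7.700
Highest: Ridgeline (14.700).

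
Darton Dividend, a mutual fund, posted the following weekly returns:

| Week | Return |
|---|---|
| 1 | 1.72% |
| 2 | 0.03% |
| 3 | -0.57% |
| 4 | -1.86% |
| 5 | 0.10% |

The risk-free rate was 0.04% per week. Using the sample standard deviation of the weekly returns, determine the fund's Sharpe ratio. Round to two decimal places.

-0.12

r̄ = (1.72 + 0.03 − 0.57 − 1.86 + 0.1) / 5 = -0.580 / 5 = -0.1160%
Sample σ = √[Σ(r − r̄)² / 4] = √[6.6865 / 4] = √1.6716 = 1.2929%
Sharpe = (r̄ − rf) / σ = (-0.1160 − 0.04) / 1.2929 = -0.1560 / 1.2929 = -0.1207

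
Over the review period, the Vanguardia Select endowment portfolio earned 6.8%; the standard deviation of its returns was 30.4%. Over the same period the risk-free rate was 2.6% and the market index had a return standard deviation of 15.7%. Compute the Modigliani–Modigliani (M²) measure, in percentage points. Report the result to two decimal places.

4.77

Sharpe = (Rp − Rf) / σp = (6.8% − 2.6%) / 30.4% = 0.1382
M² = Rf + Sharpe × σm = 2.6% + 0.1382 × 15.7% = 4.7697%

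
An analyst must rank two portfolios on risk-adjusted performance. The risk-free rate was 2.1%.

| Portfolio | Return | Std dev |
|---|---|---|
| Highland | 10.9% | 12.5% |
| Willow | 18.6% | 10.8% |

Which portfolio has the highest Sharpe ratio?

Highland: Sharpe ratio = (10.9% − 2.1%) / 12.5% = 0.704
Willow: Sharpe ratio = (18.6% − 2.1%) / 10.8% = 1.528
Highest: Willow (1.528).

Willow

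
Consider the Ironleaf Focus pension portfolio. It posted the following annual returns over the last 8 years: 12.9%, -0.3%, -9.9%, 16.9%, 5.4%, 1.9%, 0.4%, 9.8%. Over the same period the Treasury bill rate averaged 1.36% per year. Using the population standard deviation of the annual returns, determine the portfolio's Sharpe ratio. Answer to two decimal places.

0.41

Mean return μ = 37.10 / 8 = 4.6375%
Population σ = √[Σ(r − μ)² / 8] = √[507.0388 / 8] = √63.3799 = 7.9611%
Sharpe = (μ − rf) / σ = (4.6375 − 1.36) / 7.9611 = 3.2775 / 7.9611 = 0.4117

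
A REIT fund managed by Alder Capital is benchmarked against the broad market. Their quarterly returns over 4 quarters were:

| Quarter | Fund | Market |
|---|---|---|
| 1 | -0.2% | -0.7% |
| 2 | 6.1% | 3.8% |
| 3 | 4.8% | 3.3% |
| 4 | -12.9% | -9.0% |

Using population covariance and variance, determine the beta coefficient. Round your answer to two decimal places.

r̄p = -0.5500%,  r̄m = -0.6500%
Cov = Σ(rp − r̄p)(rm − r̄m) / 4 = 38.4575
Var(rm) = Σ(rm − r̄m)² / 4 = 26.2825
β = Cov / Var = 38.4575 / 26.2825 = 1.4632

1.46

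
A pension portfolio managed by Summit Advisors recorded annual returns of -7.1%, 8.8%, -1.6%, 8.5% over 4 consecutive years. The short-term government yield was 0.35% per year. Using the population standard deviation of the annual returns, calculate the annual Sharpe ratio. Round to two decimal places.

0.27

μ = (-7.1 + 8.8 − 1.6 + 8.5) / 4 = 8.60 / 4 = 2.1500%
Σ(r − μ)² = (-7.1 − 2.1500)² + (8.8 − 2.1500)² + (-1.6 − 2.1500)² + … = 184.1700
σ = √[184.1700 / 4] = 6.7855%
Sharpe = (μ − rf) / σ = (2.1500 − 0.35) / 6.7855 = 1.8000 / 6.7855 = 0.2653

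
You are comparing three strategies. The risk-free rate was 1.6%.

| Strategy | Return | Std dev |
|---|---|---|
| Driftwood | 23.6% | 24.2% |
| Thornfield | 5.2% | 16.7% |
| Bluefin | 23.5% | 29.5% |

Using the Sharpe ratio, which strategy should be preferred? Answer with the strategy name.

Driftwood

Driftwood: Sharpe ratio = (23.6% − 1.6%) / 24.2% = 0.909
Thornfield: Sharpe ratio = (5.2% − 1.6%) / 16.7% = 0.216
Bluefin: Sharpe ratio = (23.5% − 1.6%) / 29.5% = 0.742
Highest: Driftwood (0.909).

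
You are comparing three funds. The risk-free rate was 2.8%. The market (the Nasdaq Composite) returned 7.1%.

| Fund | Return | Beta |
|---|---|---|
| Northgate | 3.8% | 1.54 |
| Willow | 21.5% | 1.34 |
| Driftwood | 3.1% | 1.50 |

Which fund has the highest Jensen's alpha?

Willow

Northgate: α = 3.8% − [2.8% + 1.54 × (7.1% − 2.8%)] = -5.622
Willow: α = 21.5% − [2.8% + 1.34 × (7.1% − 2.8%)] = 12.938
Driftwood: α = 3.1% − [2.8% + 1.50 × (7.1% − 2.8%)] = -6.150
Highest: Willow (12.938).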